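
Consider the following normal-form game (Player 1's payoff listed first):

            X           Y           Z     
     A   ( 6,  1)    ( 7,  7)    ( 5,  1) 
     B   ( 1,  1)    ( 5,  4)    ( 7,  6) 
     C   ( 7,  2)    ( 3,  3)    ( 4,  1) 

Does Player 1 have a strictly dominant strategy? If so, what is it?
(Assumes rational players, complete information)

No strictly dominant strategy exists for Player 1

Work:
A strategy strictly dominates another if it gives a strictly higher payoff against every opponent action. Compare each pair of P1's strategies column-by-column:
  A vs B: [6 vs 1, 7 vs 5, 5 vs 7] → A does not strictly dominate B (column Z: 5 ≤ 7)
  A vs C: [6 vs 7, 7 vs 3, 5 vs 4] → A does not strictly dominate C (column X: 6 ≤ 7)
  B vs A: [1 vs 6, 5 vs 7, 7 vs 5] → B does not strictly dominate A (column X: 1 ≤ 6)
  B vs C: [1 vs 7, 5 vs 3, 7 vs 4] → B does not strictly dominate C (column X: 1 ≤ 7)
  C vs A: [7 vs 6, 3 vs 7, 4 vs 5] → C does not strictly dominate A (column Y: 3 ≤ 7)
  C vs B: [7 vs 1, 3 vs 5, 4 vs 7] → C does not strictly dominate B (column Y: 3 ≤ 5)
No single strategy strictly dominates all others → no strictly dominant strategy.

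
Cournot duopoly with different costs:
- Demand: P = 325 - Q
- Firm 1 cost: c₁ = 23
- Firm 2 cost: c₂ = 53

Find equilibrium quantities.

q₁* = 110.67, q₂* = 80.67

Work:
Reaction: q₁ = (325 - 23 - q₂)/2
Reaction: q₂ = (325 - 53 - q₁)/2
Solve simultaneously:
q₁* = (325 - 2×23 + 53)/3 = 110.67
q₂* = (325 - 2×53 + 23)/3 = 80.67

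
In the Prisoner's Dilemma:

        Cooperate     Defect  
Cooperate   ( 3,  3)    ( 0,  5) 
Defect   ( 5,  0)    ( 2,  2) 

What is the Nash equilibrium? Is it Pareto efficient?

(Defect, Defect) is NE; not Pareto efficient

Work:
Defect dominates Cooperate for both players:
If P2 cooperates: Defect (5) > Cooperate (3)
If P2 defects: Defect (2) > Cooperate (0)
NE: (Defect, Defect) with payoff (2, 2)
But (Cooperate, Cooperate) = (3, 3) Pareto dominates (2, 2)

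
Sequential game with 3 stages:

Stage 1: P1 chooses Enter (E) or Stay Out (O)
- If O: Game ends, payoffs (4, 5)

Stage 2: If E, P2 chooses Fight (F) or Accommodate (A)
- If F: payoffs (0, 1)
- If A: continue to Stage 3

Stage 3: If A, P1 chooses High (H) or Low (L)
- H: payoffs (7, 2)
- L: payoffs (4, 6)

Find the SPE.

SPE: (E, A, H); Outcome (7, 2)

Work:
Stage 3: P1 chooses H (7 vs 4)
Stage 2: P2: F->1, A->2 (anticipating H). Choose A
Stage 1: P1: O->4, E->7 (anticipating A, H). Choose E
SPE path: E -> A -> H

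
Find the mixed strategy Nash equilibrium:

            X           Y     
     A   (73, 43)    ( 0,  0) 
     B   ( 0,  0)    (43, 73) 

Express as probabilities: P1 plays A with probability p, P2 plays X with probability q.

p = 0.6293, q = 0.3707

Work:
Find probabilities that make opponent indifferent:
P2 chooses q to make P1 indifferent between A and B
P1 chooses p to make P2 indifferent between X and Y
Mixed NE: P1 plays (A: 0.6293, B: 0.3707), P2 plays (X: 0.3707, Y: 0.6293)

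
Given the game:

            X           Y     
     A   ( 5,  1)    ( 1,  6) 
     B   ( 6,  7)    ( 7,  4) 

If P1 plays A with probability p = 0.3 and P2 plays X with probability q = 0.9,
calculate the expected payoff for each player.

E[P1] = 5.65, E[P2] = 5.14

Work:
E[P1] = p·q·π₁(A,X) + p·(1-q)·π₁(A,Y) + (1-p)·q·π₁(B,X) + (1-p)·(1-q)·π₁(B,Y)
= 0.3·0.9·5 + 0.3·0.1·1 + 0.7·0.9·6 + 0.7·0.1·7
= 5.65

E[P2] = 5.14 (similar calculation)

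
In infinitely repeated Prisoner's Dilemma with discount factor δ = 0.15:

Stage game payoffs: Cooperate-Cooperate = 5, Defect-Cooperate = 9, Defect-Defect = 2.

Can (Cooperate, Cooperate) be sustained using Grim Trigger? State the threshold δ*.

δ* = 0.5714; since δ = 0.15 < 0.5714, cooperation cannot be sustained

Work:
For Grim Trigger:
Cooperate forever: 5/(1-δ)
Defect then punished: 9 + 2·δ/(1-δ)
Need: 5/(1-δ) ≥ 9 + 2·δ/(1-δ)
Solving: δ ≥ (T-R)/(T-P) = (9-5)/(9-2) = 0.5714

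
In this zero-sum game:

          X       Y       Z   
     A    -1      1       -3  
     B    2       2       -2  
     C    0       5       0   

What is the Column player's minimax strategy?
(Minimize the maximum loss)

Column should play Z, value = 0

Work:
Column player minimizes Row's maximum payoff:
Column X: max payoff to Row = 2
Column Y: max payoff to Row = 5
Column Z: max payoff to Row = 0
Minimum is 0, achieved by column Z.
Minimax strategy: Z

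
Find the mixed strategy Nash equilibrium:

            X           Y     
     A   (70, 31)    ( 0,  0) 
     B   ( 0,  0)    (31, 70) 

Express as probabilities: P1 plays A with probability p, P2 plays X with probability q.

p = 0.6931, q = 0.3069

Work:
Find probabilities that make opponent indifferent:
P2 chooses q to make P1 indifferent between A and B
P1 chooses p to make P2 indifferent between X and Y
Mixed NE: P1 plays (A: 0.6931, B: 0.3069), P2 plays (X: 0.3069, Y: 0.6931)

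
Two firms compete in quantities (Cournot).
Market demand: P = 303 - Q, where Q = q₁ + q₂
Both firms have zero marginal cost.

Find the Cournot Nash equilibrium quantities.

q₁* = q₂* = 101.0; P* = 101.0

Work:
Profit: π_i = P·q_i = (a - q_i - q_j)·q_i
FOC: ∂π_i/∂q_i = a - 2q_i - q_j = 0
Reaction function: q_i = (303 - q_j)/2
Symmetry: q* = 303/3 = 101.0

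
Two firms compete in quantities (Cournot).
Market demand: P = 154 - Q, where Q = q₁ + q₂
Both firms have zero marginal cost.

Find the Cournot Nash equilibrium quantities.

q₁* = q₂* = 51.33; P* = 51.33

Work:
Profit: π_i = P·q_i = (a - q_i - q_j)·q_i
FOC: ∂π_i/∂q_i = a - 2q_i - q_j = 0
Reaction function: q_i = (154 - q_j)/2
Symmetry: q* = 154/3 = 51.33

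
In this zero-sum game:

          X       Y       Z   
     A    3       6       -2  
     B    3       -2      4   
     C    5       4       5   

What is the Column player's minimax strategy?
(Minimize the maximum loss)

Column should play X or Z (all achieve the minimum), value = 5

Work:
Column player minimizes Row's maximum payoff:
Column X: max payoff to Row = 5
Column Y: max payoff to Row = 6
Column Z: max payoff to Row = 5
Minimum is 5, achieved by columns X, Z (tied).
Each of X or Z is a minimax strategy.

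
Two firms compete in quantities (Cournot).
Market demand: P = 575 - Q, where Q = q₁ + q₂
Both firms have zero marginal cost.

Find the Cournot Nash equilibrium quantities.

q₁* = q₂* = 191.67; P* = 191.67

Work:
Profit: π_i = P·q_i = (a - q_i - q_j)·q_i
FOC: ∂π_i/∂q_i = a - 2q_i - q_j = 0
Reaction function: q_i = (575 - q_j)/2
Symmetry: q* = 575/3 = 191.67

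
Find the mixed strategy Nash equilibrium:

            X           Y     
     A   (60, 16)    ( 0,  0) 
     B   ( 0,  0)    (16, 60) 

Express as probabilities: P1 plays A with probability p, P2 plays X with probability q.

p = 0.7895, q = 0.2105

Work:
Find probabilities that make opponent indifferent:
P2 chooses q to make P1 indifferent between A and B
P1 chooses p to make P2 indifferent between X and Y
Mixed NE: P1 plays (A: 0.7895, B: 0.2105), P2 plays (X: 0.2105, Y: 0.7895)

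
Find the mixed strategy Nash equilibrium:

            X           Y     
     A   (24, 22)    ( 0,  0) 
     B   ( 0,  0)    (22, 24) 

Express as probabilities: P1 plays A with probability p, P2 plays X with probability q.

p = 0.5217, q = 0.4783

Work:
Find probabilities that make opponent indifferent:
P2 chooses q to make P1 indifferent between A and B
P1 chooses p to make P2 indifferent between X and Y
Mixed NE: P1 plays (A: 0.5217, B: 0.4783), P2 plays (X: 0.4783, Y: 0.5217)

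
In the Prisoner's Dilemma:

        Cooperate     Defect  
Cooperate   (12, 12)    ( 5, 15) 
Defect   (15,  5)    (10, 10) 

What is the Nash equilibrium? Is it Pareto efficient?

(Defect, Defect) is NE; not Pareto efficient

Work:
Defect dominates Cooperate for both players:
If P2 cooperates: Defect (15) > Cooperate (12)
If P2 defects: Defect (10) > Cooperate (5)
NE: (Defect, Defect) with payoff (10, 10)
But (Cooperate, Cooperate) = (12, 12) Pareto dominates (10, 10)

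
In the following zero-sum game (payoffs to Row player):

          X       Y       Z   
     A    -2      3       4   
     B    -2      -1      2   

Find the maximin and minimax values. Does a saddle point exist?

Maximin = -2, Minimax = -2, Saddle: True

Work:
Row minimums: [-2, -2] → maximin = -2
Column maximums: [-2, 3, 4] → minimax = -2
Saddle point exists! Game value = -2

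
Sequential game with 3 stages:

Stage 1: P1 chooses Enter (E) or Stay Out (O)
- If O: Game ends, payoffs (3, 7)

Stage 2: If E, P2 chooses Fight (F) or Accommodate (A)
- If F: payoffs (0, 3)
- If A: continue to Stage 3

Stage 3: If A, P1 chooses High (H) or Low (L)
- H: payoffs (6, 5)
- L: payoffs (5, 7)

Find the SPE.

SPE: (E, A, H); Outcome (6, 5)

Work:
Stage 3: P1 chooses H (6 vs 5)
Stage 2: P2: F->3, A->5 (anticipating H). Choose A
Stage 1: P1: O->3, E->6 (anticipating A, H). Choose E
SPE path: E -> A -> H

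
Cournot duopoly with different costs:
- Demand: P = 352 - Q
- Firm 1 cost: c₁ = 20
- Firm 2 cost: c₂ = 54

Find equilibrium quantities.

q₁* = 122.0, q₂* = 88.0

Work:
Reaction: q₁ = (352 - 20 - q₂)/2
Reaction: q₂ = (352 - 54 - q₁)/2
Solve simultaneously:
q₁* = (352 - 2×20 + 54)/3 = 122.0
q₂* = (352 - 2×54 + 20)/3 = 88.0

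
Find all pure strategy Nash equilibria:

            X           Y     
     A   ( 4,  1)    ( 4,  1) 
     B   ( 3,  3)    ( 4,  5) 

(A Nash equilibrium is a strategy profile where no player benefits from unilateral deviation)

Nash equilibrium: (A, X), (A, Y), (B, Y)

Work:
Best responses:
  P1 vs X: payoffs [4, 3] → best response A (payoff 4)
  P1 vs Y: payoffs [4, 4] → best response A/B (payoff 4)
  P2 vs A: payoffs [1, 1] → best response X/Y (payoff 1)
  P2 vs B: payoffs [3, 5] → best response Y (payoff 5)
Mutual best responses: (A,X), (A,Y), (B,Y) → Nash equilibria.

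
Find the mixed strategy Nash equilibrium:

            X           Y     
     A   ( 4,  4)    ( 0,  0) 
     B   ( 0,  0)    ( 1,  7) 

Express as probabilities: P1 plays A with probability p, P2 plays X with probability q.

p = 0.6364, q = 0.2

Work:
Find probabilities that make opponent indifferent:
P2 chooses q to make P1 indifferent between A and B
P1 chooses p to make P2 indifferent between X and Y
Mixed NE: P1 plays (A: 0.6364, B: 0.3636), P2 plays (X: 0.2, Y: 0.8)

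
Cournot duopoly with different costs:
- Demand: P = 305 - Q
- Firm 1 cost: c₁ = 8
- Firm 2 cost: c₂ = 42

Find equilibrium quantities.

q₁* = 110.33, q₂* = 76.33

Work:
Reaction: q₁ = (305 - 8 - q₂)/2
Reaction: q₂ = (305 - 42 - q₁)/2
Solve simultaneously:
q₁* = (305 - 2×8 + 42)/3 = 110.33
q₂* = (305 - 2×42 + 8)/3 = 76.33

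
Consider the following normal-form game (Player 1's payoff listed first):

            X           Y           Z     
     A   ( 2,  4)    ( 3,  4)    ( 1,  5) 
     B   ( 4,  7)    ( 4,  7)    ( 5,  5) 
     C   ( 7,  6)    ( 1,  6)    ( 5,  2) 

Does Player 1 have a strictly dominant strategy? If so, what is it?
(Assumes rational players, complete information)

No strictly dominant strategy exists for Player 1

Work:
A strategy strictly dominates another if it gives a strictly higher payoff against every opponent action. Compare each pair of P1's strategies column-by-column:
  A vs B: [2 vs 4, 3 vs 4, 1 vs 5] → A does not strictly dominate B (column X: 2 ≤ 4)
  A vs C: [2 vs 7, 3 vs 1, 1 vs 5] → A does not strictly dominate C (column X: 2 ≤ 7)
  B vs A: [4 vs 2, 4 vs 3, 5 vs 1] → B strictly dominates A
  B vs C: [4 vs 7, 4 vs 1, 5 vs 5] → B does not strictly dominate C (column X: 4 ≤ 7)
  C vs A: [7 vs 2, 1 vs 3, 5 vs 1] → C does not strictly dominate A (column Y: 1 ≤ 3)
  C vs B: [7 vs 4, 1 vs 4, 5 vs 5] → C does not strictly dominate B (column Y: 1 ≤ 4)
No single strategy strictly dominates all others → no strictly dominant strategy.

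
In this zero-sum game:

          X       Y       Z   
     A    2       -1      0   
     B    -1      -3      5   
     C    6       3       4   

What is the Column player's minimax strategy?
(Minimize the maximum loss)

Column should play Y, value = 3

Work:
Column player minimizes Row's maximum payoff:
Column X: max payoff to Row = 6
Column Y: max payoff to Row = 3
Column Z: max payoff to Row = 5
Minimum is 3, achieved by column Y.
Minimax strategy: Y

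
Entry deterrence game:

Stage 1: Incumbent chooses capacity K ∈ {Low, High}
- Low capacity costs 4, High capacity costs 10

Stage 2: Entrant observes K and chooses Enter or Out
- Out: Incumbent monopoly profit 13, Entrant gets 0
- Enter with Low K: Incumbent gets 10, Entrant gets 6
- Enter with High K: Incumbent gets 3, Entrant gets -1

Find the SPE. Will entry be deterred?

SPE: (Low, Enter|Low, Out|High); Entry not deterred. Incumbent net profit = 6, Entrant gets 6

Work:
After Low K: Entrant enters (6 > 0)
After High K: Entrant stays out (-1 < 0)
Incumbent: Low → 10−4=6, High → 13−10=3
Incumbent chooses Low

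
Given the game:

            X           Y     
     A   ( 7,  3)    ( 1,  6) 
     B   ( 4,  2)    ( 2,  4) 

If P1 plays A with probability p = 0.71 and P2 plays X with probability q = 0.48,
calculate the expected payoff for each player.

E[P1] = 3.6132, E[P2] = 4.1192

Work:
E[P1] = p·q·π₁(A,X) + p·(1-q)·π₁(A,Y) + (1-p)·q·π₁(B,X) + (1-p)·(1-q)·π₁(B,Y)
= 0.71·0.48·7 + 0.71·0.52·1 + 0.29·0.48·4 + 0.29·0.52·2
= 3.6132

E[P2] = 4.1192 (similar calculation)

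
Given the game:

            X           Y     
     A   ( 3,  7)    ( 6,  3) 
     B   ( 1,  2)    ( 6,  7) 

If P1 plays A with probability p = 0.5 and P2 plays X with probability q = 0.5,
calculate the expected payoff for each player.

E[P1] = 4.0, E[P2] = 4.75

Work:
E[P1] = p·q·π₁(A,X) + p·(1-q)·π₁(A,Y) + (1-p)·q·π₁(B,X) + (1-p)·(1-q)·π₁(B,Y)
= 0.5·0.5·3 + 0.5·0.5·6 + 0.5·0.5·1 + 0.5·0.5·6
= 4.0

E[P2] = 4.75 (similar calculation)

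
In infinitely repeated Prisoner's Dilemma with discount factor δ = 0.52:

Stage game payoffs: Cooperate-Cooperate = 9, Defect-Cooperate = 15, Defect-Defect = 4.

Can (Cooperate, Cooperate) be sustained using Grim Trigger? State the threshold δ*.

δ* = 0.5455; since δ = 0.52 < 0.5455, cooperation cannot be sustained

Work:
For Grim Trigger:
Cooperate forever: 9/(1-δ)
Defect then punished: 15 + 4·δ/(1-δ)
Need: 9/(1-δ) ≥ 15 + 4·δ/(1-δ)
Solving: δ ≥ (T-R)/(T-P) = (15-9)/(15-4) = 0.5455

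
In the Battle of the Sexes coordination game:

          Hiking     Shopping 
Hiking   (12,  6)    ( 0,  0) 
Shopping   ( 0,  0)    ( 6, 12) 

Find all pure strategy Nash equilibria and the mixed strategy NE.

Pure NE: (Hiking, Hiking) and (Shopping, Shopping); Mixed NE: p = 0.6667, q = 0.3333

Work:
Check pure NE:
(Hiking, Hiking): (12, 6) - no unilateral deviation beneficial
(Shopping, Shopping): (6, 12) - no unilateral deviation beneficial
Mixed NE: P1 plays Hiking with p = 0.6667, P2 plays Hiking with q = 0.3333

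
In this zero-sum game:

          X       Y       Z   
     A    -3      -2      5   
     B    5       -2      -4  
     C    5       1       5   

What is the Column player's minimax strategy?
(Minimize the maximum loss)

Column should play Y, value = 1

Work:
Column player minimizes Row's maximum payoff:
Column X: max payoff to Row = 5
Column Y: max payoff to Row = 1
Column Z: max payoff to Row = 5
Minimum is 1, achieved by column Y.
Minimax strategy: Y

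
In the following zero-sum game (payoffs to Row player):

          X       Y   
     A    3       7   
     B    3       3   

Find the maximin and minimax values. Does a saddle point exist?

Maximin = 3, Minimax = 3, Saddle: True

Work:
Row minimums: [3, 3] → maximin = 3
Column maximums: [3, 7] → minimax = 3
Saddle point exists! Game value = 3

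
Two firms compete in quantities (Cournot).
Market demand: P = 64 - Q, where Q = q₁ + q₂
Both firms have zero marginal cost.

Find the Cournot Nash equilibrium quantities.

q₁* = q₂* = 21.33; P* = 21.33

Work:
Profit: π_i = P·q_i = (a - q_i - q_j)·q_i
FOC: ∂π_i/∂q_i = a - 2q_i - q_j = 0
Reaction function: q_i = (64 - q_j)/2
Symmetry: q* = 64/3 = 21.33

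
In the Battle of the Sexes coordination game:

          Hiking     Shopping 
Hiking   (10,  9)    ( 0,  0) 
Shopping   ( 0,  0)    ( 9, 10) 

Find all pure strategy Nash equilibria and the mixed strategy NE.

Pure NE: (Hiking, Hiking) and (Shopping, Shopping); Mixed NE: p = 0.5263, q = 0.4737

Work:
Check pure NE:
(Hiking, Hiking): (10, 9) - no unilateral deviation beneficial
(Shopping, Shopping): (9, 10) - no unilateral deviation beneficial
Mixed NE: P1 plays Hiking with p = 0.5263, P2 plays Hiking with q = 0.4737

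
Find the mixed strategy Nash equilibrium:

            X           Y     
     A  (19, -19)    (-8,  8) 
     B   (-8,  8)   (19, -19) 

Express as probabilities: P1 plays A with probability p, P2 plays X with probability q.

p = 0.5, q = 0.5

Work:
Find probabilities that make opponent indifferent:
P2 chooses q to make P1 indifferent between A and B
P1 chooses p to make P2 indifferent between X and Y
Mixed NE: P1 plays (A: 0.5, B: 0.5), P2 plays (X: 0.5, Y: 0.5)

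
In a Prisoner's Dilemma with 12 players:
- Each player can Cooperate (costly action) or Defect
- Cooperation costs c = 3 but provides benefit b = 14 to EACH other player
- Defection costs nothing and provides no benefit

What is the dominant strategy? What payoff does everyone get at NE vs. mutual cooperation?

Dominant: Defect; NE payoff = 0; Coop payoff = 151

Work:
Defect dominates (saves cost c = 3, benefit to others is external)
NE: All defect → everyone gets 0
If all cooperate: each receives (11)×14 - 3 = 151
Social dilemma: 151 > 0 but NE gives 0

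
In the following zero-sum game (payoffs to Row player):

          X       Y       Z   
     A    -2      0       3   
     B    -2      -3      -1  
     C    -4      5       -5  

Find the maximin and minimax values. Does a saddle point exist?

Maximin = -2, Minimax = -2, Saddle: True

Work:
Row minimums: [-2, -3, -5] → maximin = -2
Column maximums: [-2, 5, 3] → minimax = -2
Saddle point exists! Game value = -2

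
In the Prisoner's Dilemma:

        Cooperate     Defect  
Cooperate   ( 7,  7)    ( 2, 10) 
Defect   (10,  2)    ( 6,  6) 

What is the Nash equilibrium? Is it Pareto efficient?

(Defect, Defect) is NE; not Pareto efficient

Work:
Defect dominates Cooperate for both players:
If P2 cooperates: Defect (10) > Cooperate (7)
If P2 defects: Defect (6) > Cooperate (2)
NE: (Defect, Defect) with payoff (6, 6)
But (Cooperate, Cooperate) = (7, 7) Pareto dominates (6, 6)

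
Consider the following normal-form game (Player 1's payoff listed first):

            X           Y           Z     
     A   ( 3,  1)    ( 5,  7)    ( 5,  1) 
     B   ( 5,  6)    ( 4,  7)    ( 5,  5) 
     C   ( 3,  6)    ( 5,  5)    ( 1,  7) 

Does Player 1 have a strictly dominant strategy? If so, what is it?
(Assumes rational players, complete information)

No strictly dominant strategy exists for Player 1

Work:
A strategy strictly dominates another if it gives a strictly higher payoff against every opponent action. Compare each pair of P1's strategies column-by-column:
  A vs B: [3 vs 5, 5 vs 4, 5 vs 5] → A does not strictly dominate B (column X: 3 ≤ 5)
  A vs C: [3 vs 3, 5 vs 5, 5 vs 1] → A does not strictly dominate C (column X: 3 ≤ 3)
  B vs A: [5 vs 3, 4 vs 5, 5 vs 5] → B does not strictly dominate A (column Y: 4 ≤ 5)
  B vs C: [5 vs 3, 4 vs 5, 5 vs 1] → B does not strictly dominate C (column Y: 4 ≤ 5)
  C vs A: [3 vs 3, 5 vs 5, 1 vs 5] → C does not strictly dominate A (column X: 3 ≤ 3)
  C vs B: [3 vs 5, 5 vs 4, 1 vs 5] → C does not strictly dominate B (column X: 3 ≤ 5)
No single strategy strictly dominates all others → no strictly dominant strategy.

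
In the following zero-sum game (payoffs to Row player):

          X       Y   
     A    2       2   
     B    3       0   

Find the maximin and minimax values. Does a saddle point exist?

Maximin = 2, Minimax = 2, Saddle: True

Work:
Row minimums: [2, 0] → maximin = 2
Column maximums: [3, 2] → minimax = 2
Saddle point exists! Game value = 2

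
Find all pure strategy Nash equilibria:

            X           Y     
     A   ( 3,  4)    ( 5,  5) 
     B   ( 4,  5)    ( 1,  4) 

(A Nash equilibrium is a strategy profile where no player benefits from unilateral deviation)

Nash equilibrium: (A, Y), (B, X)

Work:
Best responses:
  P1 vs X: payoffs [3, 4] → best response B (payoff 4)
  P1 vs Y: payoffs [5, 1] → best response A (payoff 5)
  P2 vs A: payoffs [4, 5] → best response Y (payoff 5)
  P2 vs B: payoffs [5, 4] → best response X (payoff 5)
Mutual best responses: (A,Y), (B,X) → Nash equilibria.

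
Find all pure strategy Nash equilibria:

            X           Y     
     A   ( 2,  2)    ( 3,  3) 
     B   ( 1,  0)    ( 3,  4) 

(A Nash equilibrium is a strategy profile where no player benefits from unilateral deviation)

Nash equilibrium: (A, Y), (B, Y)

Work:
Best responses:
  P1 vs X: payoffs [2, 1] → best response A (payoff 2)
  P1 vs Y: payoffs [3, 3] → best response A/B (payoff 3)
  P2 vs A: payoffs [2, 3] → best response Y (payoff 3)
  P2 vs B: payoffs [0, 4] → best response Y (payoff 4)
Mutual best responses: (A,Y), (B,Y) → Nash equilibria.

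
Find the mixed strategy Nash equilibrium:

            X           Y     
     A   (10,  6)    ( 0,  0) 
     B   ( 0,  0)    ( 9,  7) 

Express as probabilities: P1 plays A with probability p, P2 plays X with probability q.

p = 0.5385, q = 0.4737

Work:
Find probabilities that make opponent indifferent:
P2 chooses q to make P1 indifferent between A and B
P1 chooses p to make P2 indifferent between X and Y
Mixed NE: P1 plays (A: 0.5385, B: 0.4615), P2 plays (X: 0.4737, Y: 0.5263)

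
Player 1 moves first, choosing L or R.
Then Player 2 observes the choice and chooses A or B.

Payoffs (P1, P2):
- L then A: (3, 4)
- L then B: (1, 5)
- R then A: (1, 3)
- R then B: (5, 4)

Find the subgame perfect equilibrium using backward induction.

P1 plays R, P2 plays B after L and B after R; Payoff (5, 4)

Work:
Backward induction:
After L: P2 chooses B → P1 gets 1
After R: P2 chooses B → P1 gets 5
P1 chooses R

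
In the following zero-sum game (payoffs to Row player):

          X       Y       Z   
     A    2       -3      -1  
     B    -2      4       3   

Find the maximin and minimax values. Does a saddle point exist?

Maximin = -2, Minimax = 2, Saddle: False

Work:
Row minimums: [-3, -2] → maximin = -2
Column maximums: [2, 4, 3] → minimax = 2
No saddle point (maximin ≠ minimax). Mixed strategy needed.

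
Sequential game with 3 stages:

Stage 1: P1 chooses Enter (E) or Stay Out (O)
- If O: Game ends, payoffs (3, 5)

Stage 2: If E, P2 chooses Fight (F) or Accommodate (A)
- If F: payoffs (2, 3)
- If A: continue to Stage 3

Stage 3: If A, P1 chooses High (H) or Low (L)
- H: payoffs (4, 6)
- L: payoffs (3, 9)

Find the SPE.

SPE: (E, A, H); Outcome (4, 6)

Work:
Stage 3: P1 chooses H (4 vs 3)
Stage 2: P2: F->3, A->6 (anticipating H). Choose A
Stage 1: P1: O->3, E->4 (anticipating A, H). Choose E
SPE path: E -> A -> H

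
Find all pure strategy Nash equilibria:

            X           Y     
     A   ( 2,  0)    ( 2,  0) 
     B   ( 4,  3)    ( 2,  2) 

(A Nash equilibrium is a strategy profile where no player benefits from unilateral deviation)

Nash equilibrium: (A, Y), (B, X)

Work:
Best responses:
  P1 vs X: payoffs [2, 4] → best response B (payoff 4)
  P1 vs Y: payoffs [2, 2] → best response A/B (payoff 2)
  P2 vs A: payoffs [0, 0] → best response X/Y (payoff 0)
  P2 vs B: payoffs [3, 2] → best response X (payoff 3)
Mutual best responses: (A,Y), (B,X) → Nash equilibria.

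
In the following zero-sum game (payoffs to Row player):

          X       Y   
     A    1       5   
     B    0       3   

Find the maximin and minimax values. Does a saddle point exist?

Maximin = 1, Minimax = 1, Saddle: True

Work:
Row minimums: [1, 0] → maximin = 1
Column maximums: [1, 5] → minimax = 1
Saddle point exists! Game value = 1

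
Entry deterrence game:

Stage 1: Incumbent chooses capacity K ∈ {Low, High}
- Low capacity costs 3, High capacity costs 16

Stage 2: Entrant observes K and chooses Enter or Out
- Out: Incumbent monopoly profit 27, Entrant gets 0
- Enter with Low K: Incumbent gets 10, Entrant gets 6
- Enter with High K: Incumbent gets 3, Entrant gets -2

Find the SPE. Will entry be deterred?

SPE: (High, Enter|Low, Out|High); Entry deterred. Incumbent net profit = 11

Work:
After Low K: Entrant enters (6 > 0)
After High K: Entrant stays out (-2 < 0)
Incumbent: Low → 10−3=7, High → 27−16=11
Incumbent chooses High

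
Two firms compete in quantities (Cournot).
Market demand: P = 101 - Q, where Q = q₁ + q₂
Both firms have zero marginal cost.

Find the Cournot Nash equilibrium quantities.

q₁* = q₂* = 33.67; P* = 33.67

Work:
Profit: π_i = P·q_i = (a - q_i - q_j)·q_i
FOC: ∂π_i/∂q_i = a - 2q_i - q_j = 0
Reaction function: q_i = (101 - q_j)/2
Symmetry: q* = 101/3 = 33.67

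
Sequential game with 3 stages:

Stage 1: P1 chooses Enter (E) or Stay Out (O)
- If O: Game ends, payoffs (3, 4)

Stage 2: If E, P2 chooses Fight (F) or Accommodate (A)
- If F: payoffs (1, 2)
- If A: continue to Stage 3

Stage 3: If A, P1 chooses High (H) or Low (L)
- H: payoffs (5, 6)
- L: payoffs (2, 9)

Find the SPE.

SPE: (E, A, H); Outcome (5, 6)

Work:
Stage 3: P1 chooses H (5 vs 2)
Stage 2: P2: F->2, A->6 (anticipating H). Choose A
Stage 1: P1: O->3, E->5 (anticipating A, H). Choose E
SPE path: E -> A -> H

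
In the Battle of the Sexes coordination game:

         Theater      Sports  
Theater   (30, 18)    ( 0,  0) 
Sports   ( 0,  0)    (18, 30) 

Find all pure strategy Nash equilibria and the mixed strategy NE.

Pure NE: (Theater, Theater) and (Sports, Sports); Mixed NE: p = 0.625, q = 0.375

Work:
Check pure NE:
(Theater, Theater): (30, 18) - no unilateral deviation beneficial
(Sports, Sports): (18, 30) - no unilateral deviation beneficial
Mixed NE: P1 plays Theater with p = 0.625, P2 plays Theater with q = 0.375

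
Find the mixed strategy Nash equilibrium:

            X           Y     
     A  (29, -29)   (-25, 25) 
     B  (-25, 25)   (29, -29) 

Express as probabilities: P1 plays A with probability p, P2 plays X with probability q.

p = 0.5, q = 0.5

Work:
Find probabilities that make opponent indifferent:
P2 chooses q to make P1 indifferent between A and B
P1 chooses p to make P2 indifferent between X and Y
Mixed NE: P1 plays (A: 0.5, B: 0.5), P2 plays (X: 0.5, Y: 0.5)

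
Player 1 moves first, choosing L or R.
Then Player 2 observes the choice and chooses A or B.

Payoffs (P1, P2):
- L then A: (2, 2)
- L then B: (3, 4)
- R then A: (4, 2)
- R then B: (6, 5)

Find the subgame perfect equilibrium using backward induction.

P1 plays R, P2 plays B after L and B after R; Payoff (6, 5)

Work:
Backward induction:
After L: P2 chooses B → P1 gets 3
After R: P2 chooses B → P1 gets 6
P1 chooses R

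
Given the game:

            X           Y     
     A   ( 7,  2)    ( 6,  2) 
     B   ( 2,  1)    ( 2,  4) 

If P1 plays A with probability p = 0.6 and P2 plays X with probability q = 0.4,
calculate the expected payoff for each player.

E[P1] = 4.64, E[P2] = 2.32

Work:
E[P1] = p·q·π₁(A,X) + p·(1-q)·π₁(A,Y) + (1-p)·q·π₁(B,X) + (1-p)·(1-q)·π₁(B,Y)
= 0.6·0.4·7 + 0.6·0.6·6 + 0.4·0.4·2 + 0.4·0.6·2
= 4.64

E[P2] = 2.32 (similar calculation)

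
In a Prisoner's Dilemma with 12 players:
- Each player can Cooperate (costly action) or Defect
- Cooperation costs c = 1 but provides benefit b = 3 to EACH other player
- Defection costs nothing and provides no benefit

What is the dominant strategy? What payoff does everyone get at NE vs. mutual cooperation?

Dominant: Defect; NE payoff = 0; Coop payoff = 32

Work:
Defect dominates (saves cost c = 1, benefit to others is external)
NE: All defect → everyone gets 0
If all cooperate: each receives (11)×3 - 1 = 32
Social dilemma: 32 > 0 but NE gives 0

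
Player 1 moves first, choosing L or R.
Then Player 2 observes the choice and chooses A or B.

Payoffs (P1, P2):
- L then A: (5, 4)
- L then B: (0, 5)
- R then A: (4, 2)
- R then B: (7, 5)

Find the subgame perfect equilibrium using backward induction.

P1 plays R, P2 plays B after L and B after R; Payoff (7, 5)

Work:
Backward induction:
After L: P2 chooses B → P1 gets 0
After R: P2 chooses B → P1 gets 7
P1 chooses R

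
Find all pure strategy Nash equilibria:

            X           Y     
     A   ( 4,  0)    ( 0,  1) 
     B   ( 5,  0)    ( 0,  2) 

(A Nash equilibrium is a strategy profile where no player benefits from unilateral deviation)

Nash equilibrium: (A, Y), (B, Y)

Work:
Best responses:
  P1 vs X: payoffs [4, 5] → best response B (payoff 5)
  P1 vs Y: payoffs [0, 0] → best response A/B (payoff 0)
  P2 vs A: payoffs [0, 1] → best response Y (payoff 1)
  P2 vs B: payoffs [0, 2] → best response Y (payoff 2)
Mutual best responses: (A,Y), (B,Y) → Nash equilibria.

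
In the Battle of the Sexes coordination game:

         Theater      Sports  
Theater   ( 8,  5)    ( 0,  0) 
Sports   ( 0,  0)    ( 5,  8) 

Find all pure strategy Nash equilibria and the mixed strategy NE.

Pure NE: (Theater, Theater) and (Sports, Sports); Mixed NE: p = 0.6154, q = 0.3846

Work:
Check pure NE:
(Theater, Theater): (8, 5) - no unilateral deviation beneficial
(Sports, Sports): (5, 8) - no unilateral deviation beneficial
Mixed NE: P1 plays Theater with p = 0.6154, P2 plays Theater with q = 0.3846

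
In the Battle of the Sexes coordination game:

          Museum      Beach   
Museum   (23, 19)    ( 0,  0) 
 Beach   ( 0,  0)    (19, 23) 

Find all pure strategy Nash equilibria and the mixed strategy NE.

Pure NE: (Museum, Museum) and (Beach, Beach); Mixed NE: p = 0.5476, q = 0.4524

Work:
Check pure NE:
(Museum, Museum): (23, 19) - no unilateral deviation beneficial
(Beach, Beach): (19, 23) - no unilateral deviation beneficial
Mixed NE: P1 plays Museum with p = 0.5476, P2 plays Museum with q = 0.4524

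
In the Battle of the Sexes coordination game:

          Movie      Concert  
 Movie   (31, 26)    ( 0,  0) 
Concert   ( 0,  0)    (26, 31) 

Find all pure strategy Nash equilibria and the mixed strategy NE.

Pure NE: (Movie, Movie) and (Concert, Concert); Mixed NE: p = 0.5439, q = 0.4561

Work:
Check pure NE:
(Movie, Movie): (31, 26) - no unilateral deviation beneficial
(Concert, Concert): (26, 31) - no unilateral deviation beneficial
Mixed NE: P1 plays Movie with p = 0.5439, P2 plays Movie with q = 0.4561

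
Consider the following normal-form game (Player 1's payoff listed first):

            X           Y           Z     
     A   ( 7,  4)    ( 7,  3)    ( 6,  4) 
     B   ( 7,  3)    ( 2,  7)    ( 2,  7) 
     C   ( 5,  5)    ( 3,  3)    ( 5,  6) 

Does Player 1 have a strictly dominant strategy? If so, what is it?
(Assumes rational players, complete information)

No strictly dominant strategy exists for Player 1

Work:
A strategy strictly dominates another if it gives a strictly higher payoff against every opponent action. Compare each pair of P1's strategies column-by-column:
  A vs B: [7 vs 7, 7 vs 2, 6 vs 2] → A does not strictly dominate B (column X: 7 ≤ 7)
  A vs C: [7 vs 5, 7 vs 3, 6 vs 5] → A strictly dominates C
  B vs A: [7 vs 7, 2 vs 7, 2 vs 6] → B does not strictly dominate A (column X: 7 ≤ 7)
  B vs C: [7 vs 5, 2 vs 3, 2 vs 5] → B does not strictly dominate C (column Y: 2 ≤ 3)
  C vs A: [5 vs 7, 3 vs 7, 5 vs 6] → C does not strictly dominate A (column X: 5 ≤ 7)
  C vs B: [5 vs 7, 3 vs 2, 5 vs 2] → C does not strictly dominate B (column X: 5 ≤ 7)
No single strategy strictly dominates all others → no strictly dominant strategy.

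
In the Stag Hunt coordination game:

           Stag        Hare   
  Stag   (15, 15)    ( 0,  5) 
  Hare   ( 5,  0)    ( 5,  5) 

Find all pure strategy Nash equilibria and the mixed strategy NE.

Pure NE: (Stag, Stag) and (Hare, Hare); Mixed NE: p = 0.3333, q = 0.3333

Work:
Check pure NE:
(Stag, Stag): (15, 15) - no unilateral deviation beneficial
(Hare, Hare): (5, 5) - no unilateral deviation beneficial
Mixed NE: P1 plays Stag with p = 0.3333, P2 plays Stag with q = 0.3333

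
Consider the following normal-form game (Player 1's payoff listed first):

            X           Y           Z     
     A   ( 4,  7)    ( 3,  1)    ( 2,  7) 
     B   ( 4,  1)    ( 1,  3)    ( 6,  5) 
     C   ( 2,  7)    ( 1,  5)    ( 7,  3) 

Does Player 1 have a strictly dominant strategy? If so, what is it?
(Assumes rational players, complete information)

No strictly dominant strategy exists for Player 1

Work:
A strategy strictly dominates another if it gives a strictly higher payoff against every opponent action. Compare each pair of P1's strategies column-by-column:
  A vs B: [4 vs 4, 3 vs 1, 2 vs 6] → A does not strictly dominate B (column X: 4 ≤ 4)
  A vs C: [4 vs 2, 3 vs 1, 2 vs 7] → A does not strictly dominate C (column Z: 2 ≤ 7)
  B vs A: [4 vs 4, 1 vs 3, 6 vs 2] → B does not strictly dominate A (column X: 4 ≤ 4)
  B vs C: [4 vs 2, 1 vs 1, 6 vs 7] → B does not strictly dominate C (column Y: 1 ≤ 1)
  C vs A: [2 vs 4, 1 vs 3, 7 vs 2] → C does not strictly dominate A (column X: 2 ≤ 4)
  C vs B: [2 vs 4, 1 vs 1, 7 vs 6] → C does not strictly dominate B (column X: 2 ≤ 4)
No single strategy strictly dominates all others → no strictly dominant strategy.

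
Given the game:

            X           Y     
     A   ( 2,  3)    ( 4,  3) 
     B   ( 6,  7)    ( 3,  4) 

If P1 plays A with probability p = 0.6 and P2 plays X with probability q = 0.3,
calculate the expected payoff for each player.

E[P1] = 3.6, E[P2] = 3.76

Work:
E[P1] = p·q·π₁(A,X) + p·(1-q)·π₁(A,Y) + (1-p)·q·π₁(B,X) + (1-p)·(1-q)·π₁(B,Y)
= 0.6·0.3·2 + 0.6·0.7·4 + 0.4·0.3·6 + 0.4·0.7·3
= 3.6

E[P2] = 3.76 (similar calculation)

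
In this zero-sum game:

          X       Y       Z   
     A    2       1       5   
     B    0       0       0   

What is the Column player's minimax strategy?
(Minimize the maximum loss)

Column should play Y, value = 1

Work:
Column player minimizes Row's maximum payoff:
Column X: max payoff to Row = 2
Column Y: max payoff to Row = 1
Column Z: max payoff to Row = 5
Minimum is 1, achieved by column Y.
Minimax strategy: Y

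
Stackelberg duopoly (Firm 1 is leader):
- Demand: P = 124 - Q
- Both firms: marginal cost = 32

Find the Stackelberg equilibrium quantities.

q₁* (leader) = 46.0, q₂* (follower) = 23.0

Work:
Follower's reaction: q₂ = (a - c - q₁)/2
Leader substitutes: π₁ = q₁·(a - q₁ - (a-c-q₁)/2 - c)
FOC: q₁* = (124 - 32)/2 = 46.00
Then: q₂* = (124 - 32 - 46.0)/2 = 23.00
Leader has first-mover advantage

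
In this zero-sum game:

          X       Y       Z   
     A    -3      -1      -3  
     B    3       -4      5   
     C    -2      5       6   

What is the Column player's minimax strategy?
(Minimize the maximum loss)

Column should play X, value = 3

Work:
Column player minimizes Row's maximum payoff:
Column X: max payoff to Row = 3
Column Y: max payoff to Row = 5
Column Z: max payoff to Row = 6
Minimum is 3, achieved by column X.
Minimax strategy: X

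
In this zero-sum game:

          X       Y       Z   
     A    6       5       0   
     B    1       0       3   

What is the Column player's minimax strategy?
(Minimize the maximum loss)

Column should play Z, value = 3

Work:
Column player minimizes Row's maximum payoff:
Column X: max payoff to Row = 6
Column Y: max payoff to Row = 5
Column Z: max payoff to Row = 3
Minimum is 3, achieved by column Z.
Minimax strategy: Z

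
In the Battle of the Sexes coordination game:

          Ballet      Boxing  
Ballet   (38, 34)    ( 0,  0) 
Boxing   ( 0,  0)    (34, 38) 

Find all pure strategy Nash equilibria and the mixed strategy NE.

Pure NE: (Ballet, Ballet) and (Boxing, Boxing); Mixed NE: p = 0.5278, q = 0.4722

Work:
Check pure NE:
(Ballet, Ballet): (38, 34) - no unilateral deviation beneficial
(Boxing, Boxing): (34, 38) - no unilateral deviation beneficial
Mixed NE: P1 plays Ballet with p = 0.5278, P2 plays Ballet with q = 0.4722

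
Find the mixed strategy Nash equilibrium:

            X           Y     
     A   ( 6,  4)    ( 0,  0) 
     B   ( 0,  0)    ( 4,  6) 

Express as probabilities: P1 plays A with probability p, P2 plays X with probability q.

p = 0.6, q = 0.4

Work:
Find probabilities that make opponent indifferent:
P2 chooses q to make P1 indifferent between A and B
P1 chooses p to make P2 indifferent between X and Y
Mixed NE: P1 plays (A: 0.6, B: 0.4), P2 plays (X: 0.4, Y: 0.6)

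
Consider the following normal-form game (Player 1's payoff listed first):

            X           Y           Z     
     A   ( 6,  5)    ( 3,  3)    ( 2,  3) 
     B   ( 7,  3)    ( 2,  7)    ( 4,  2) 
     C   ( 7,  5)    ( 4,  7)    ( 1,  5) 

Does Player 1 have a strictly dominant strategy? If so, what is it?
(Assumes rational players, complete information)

No strictly dominant strategy exists for Player 1

Work:
A strategy strictly dominates another if it gives a strictly higher payoff against every opponent action. Compare each pair of P1's strategies column-by-column:
  A vs B: [6 vs 7, 3 vs 2, 2 vs 4] → A does not strictly dominate B (column X: 6 ≤ 7)
  A vs C: [6 vs 7, 3 vs 4, 2 vs 1] → A does not strictly dominate C (column X: 6 ≤ 7)
  B vs A: [7 vs 6, 2 vs 3, 4 vs 2] → B does not strictly dominate A (column Y: 2 ≤ 3)
  B vs C: [7 vs 7, 2 vs 4, 4 vs 1] → B does not strictly dominate C (column X: 7 ≤ 7)
  C vs A: [7 vs 6, 4 vs 3, 1 vs 2] → C does not strictly dominate A (column Z: 1 ≤ 2)
  C vs B: [7 vs 7, 4 vs 2, 1 vs 4] → C does not strictly dominate B (column X: 7 ≤ 7)
No single strategy strictly dominates all others → no strictly dominant strategy.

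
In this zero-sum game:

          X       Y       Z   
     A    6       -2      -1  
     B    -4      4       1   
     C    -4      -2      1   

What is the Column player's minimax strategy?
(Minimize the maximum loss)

Column should play Z, value = 1

Work:
Column player minimizes Row's maximum payoff:
Column X: max payoff to Row = 6
Column Y: max payoff to Row = 4
Column Z: max payoff to Row = 1
Minimum is 1, achieved by column Z.
Minimax strategy: Z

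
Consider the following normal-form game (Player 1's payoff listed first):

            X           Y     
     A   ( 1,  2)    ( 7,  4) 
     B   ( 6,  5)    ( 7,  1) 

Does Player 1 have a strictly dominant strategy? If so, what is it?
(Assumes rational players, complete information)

No strictly dominant strategy exists for Player 1

Work:
A strategy strictly dominates another if it gives a strictly higher payoff against every opponent action. Compare each pair of P1's strategies column-by-column:
  A vs B: [1 vs 6, 7 vs 7] → A does not strictly dominate B (column X: 1 ≤ 6)
  B vs A: [6 vs 1, 7 vs 7] → B does not strictly dominate A (column Y: 7 ≤ 7)
No single strategy strictly dominates all others → no strictly dominant strategy.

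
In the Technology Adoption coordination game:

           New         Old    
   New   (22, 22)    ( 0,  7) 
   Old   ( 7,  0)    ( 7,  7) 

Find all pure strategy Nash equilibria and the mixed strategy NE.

Pure NE: (New, New) and (Old, Old); Mixed NE: p = 0.3182, q = 0.3182

Work:
Check pure NE:
(New, New): (22, 22) - no unilateral deviation beneficial
(Old, Old): (7, 7) - no unilateral deviation beneficial
Mixed NE: P1 plays New with p = 0.3182, P2 plays New with q = 0.3182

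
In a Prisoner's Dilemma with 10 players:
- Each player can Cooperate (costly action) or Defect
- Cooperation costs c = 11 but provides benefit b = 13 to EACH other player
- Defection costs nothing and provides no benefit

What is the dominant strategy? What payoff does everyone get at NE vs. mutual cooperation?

Dominant: Defect; NE payoff = 0; Coop payoff = 106

Work:
Defect dominates (saves cost c = 11, benefit to others is external)
NE: All defect → everyone gets 0
If all cooperate: each receives (9)×13 - 11 = 106
Social dilemma: 106 > 0 but NE gives 0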